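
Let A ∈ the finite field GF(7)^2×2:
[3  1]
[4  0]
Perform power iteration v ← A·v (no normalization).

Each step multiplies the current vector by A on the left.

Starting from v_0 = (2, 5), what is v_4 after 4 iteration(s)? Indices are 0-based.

v_0 = (2, 5).
v_1 = A·v_0 = (4, 1).
v_2 = A·v_1 = (6, 2).
v_3 = A·v_2 = (6, 3).
v_4 = A·v_3 = (0, 3).

v_4 = (0, 3)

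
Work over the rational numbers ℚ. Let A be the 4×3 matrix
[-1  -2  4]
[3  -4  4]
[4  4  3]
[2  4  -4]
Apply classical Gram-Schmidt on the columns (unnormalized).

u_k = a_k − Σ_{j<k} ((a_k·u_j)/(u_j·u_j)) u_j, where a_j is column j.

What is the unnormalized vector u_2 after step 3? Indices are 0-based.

u_2 = (1114/341, -406/341, 1015/341, -864/341)

Step 1: u_0 = a_0 = (-1, 3, 4, 2).
Step 2: u_1 = a_1 − (7/15)·u_0 = (-23/15, -27/5, 32/15, 46/15).
Step 3: u_2 = a_2 − (2/5)·u_0 − (-252/341)·u_1 = (1114/341, -406/341, 1015/341, -864/341).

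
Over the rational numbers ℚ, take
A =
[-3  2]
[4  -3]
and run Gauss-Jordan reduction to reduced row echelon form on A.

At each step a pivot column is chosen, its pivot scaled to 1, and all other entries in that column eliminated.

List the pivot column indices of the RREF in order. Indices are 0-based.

[1] R0 /= -3  ⇒  (1, -2/3)
     R1 -= 4·R0  ⇒  (0, -1/3)
[2] R1 /= -1/3  ⇒  (0, 1)
     R0 -= -2/3·R1  ⇒  (1, 0)

pivot columns: 0, 1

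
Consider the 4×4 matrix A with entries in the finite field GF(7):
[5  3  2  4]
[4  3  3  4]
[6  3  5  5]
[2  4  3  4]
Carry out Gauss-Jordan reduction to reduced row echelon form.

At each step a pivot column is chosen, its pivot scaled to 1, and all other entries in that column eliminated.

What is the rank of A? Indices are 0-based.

rank = 4

pivot(0,0)=5: scale R0 → (1, 2, 6, 5)
  clear (1,0): R1 −= (4)R0 → (0, 2, 0, 5)
  clear (2,0): R2 −= (6)R0 → (0, 5, 4, 3)
  clear (3,0): R3 −= (2)R0 → (0, 0, 5, 1)
pivot(1,1)=2: scale R1 → (0, 1, 0, 6)
  clear (0,1): R0 −= (2)R1 → (1, 0, 6, 0)
  clear (2,1): R2 −= (5)R1 → (0, 0, 4, 1)
pivot(2,2)=4: scale R2 → (0, 0, 1, 2)
  clear (0,2): R0 −= (6)R2 → (1, 0, 0, 2)
  clear (3,2): R3 −= (5)R2 → (0, 0, 0, 5)
pivot(3,3)=5: scale R3 → (0, 0, 0, 1)
  clear (0,3): R0 −= (2)R3 → (1, 0, 0, 0)
  clear (1,3): R1 −= (6)R3 → (0, 1, 0, 0)
  clear (2,3): R2 −= (2)R3 → (0, 0, 1, 0)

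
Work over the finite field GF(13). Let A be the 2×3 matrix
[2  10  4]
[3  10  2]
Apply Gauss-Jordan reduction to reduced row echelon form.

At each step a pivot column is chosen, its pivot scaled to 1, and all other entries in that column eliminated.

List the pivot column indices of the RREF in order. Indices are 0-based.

pivot columns: 0, 1

[1] R0 /= 2  ⇒  (1, 5, 2)
     R1 -= 3·R0  ⇒  (0, 8, 9)
[2] R1 /= 8  ⇒  (0, 1, 6)
     R0 -= 5·R1  ⇒  (1, 0, 11)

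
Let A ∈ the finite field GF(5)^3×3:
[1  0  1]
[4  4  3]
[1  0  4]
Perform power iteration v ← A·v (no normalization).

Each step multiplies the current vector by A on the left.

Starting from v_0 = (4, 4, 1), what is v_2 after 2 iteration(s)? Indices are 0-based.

v_0 = (4, 4, 1).
v_1 = A·v_0 = (0, 0, 3).
v_2 = A·v_1 = (3, 4, 2).

v_2 = (3, 4, 2)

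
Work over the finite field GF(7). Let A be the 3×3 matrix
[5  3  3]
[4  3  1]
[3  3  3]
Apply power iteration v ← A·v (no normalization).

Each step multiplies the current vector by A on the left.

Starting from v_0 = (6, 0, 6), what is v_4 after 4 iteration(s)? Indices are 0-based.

v_4 = (4, 5, 1)

v_0 = (6, 0, 6).
v_1 = A·v_0 = (6, 2, 1).
v_2 = A·v_1 = (4, 3, 6).
v_3 = A·v_2 = (5, 3, 4).
v_4 = A·v_3 = (4, 5, 1).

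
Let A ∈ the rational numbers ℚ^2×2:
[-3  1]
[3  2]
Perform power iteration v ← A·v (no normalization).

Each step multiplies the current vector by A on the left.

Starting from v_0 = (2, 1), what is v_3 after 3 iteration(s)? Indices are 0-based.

v_0 = (2, 1).
v_1 = A·v_0 = (-5, 8).
v_2 = A·v_1 = (23, 1).
v_3 = A·v_2 = (-68, 71).

v_3 = (-68, 71)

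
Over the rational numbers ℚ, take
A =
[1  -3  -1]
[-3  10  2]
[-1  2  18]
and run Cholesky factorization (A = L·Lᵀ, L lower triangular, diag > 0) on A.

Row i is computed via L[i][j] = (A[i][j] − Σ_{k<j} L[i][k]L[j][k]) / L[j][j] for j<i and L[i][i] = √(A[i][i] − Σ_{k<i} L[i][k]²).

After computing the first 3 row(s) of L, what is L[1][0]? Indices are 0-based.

L[1][0] = -3

Step 1: L[0][0] = √(1) = 1.
  L[1][0] = (-3) / L[0][0] = -3.
Step 2: L[1][1] = √(1) = 1.
  L[2][0] = (-1) / L[0][0] = -1.
  L[2][1] = (-1) / L[1][1] = -1.
Step 3: L[2][2] = √(16) = 4.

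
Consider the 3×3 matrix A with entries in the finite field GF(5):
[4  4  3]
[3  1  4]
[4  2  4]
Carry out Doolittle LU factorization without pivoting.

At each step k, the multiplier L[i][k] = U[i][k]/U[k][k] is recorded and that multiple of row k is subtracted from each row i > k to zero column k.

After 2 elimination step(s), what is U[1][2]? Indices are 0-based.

k=0: U[0][0]=4
  eliminate (1,0): mult=2, new row 1: (0, 3, 3); set L[1][0]=2
  eliminate (2,0): mult=1, new row 2: (0, 3, 1); set L[2][0]=1
k=1: U[1][1]=3
  eliminate (2,1): mult=1, new row 2: (0, 0, 3); set L[2][1]=1

U[1][2] = 3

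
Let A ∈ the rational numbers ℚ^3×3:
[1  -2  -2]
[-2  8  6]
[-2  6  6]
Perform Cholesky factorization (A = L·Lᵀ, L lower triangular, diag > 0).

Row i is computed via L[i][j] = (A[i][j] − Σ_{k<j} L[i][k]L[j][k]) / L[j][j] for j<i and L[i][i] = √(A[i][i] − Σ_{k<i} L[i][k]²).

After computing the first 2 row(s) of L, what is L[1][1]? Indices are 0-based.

L[1][1] = 2

Step 1: L[0][0] = √(1) = 1.
  L[1][0] = (-2) / L[0][0] = -2.
Step 2: L[1][1] = √(4) = 2.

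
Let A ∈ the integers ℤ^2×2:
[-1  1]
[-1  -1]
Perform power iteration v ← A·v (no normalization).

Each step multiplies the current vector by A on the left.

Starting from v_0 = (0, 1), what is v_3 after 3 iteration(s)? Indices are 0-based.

v_0 = (0, 1).
v_1 = A·v_0 = (1, -1).
v_2 = A·v_1 = (-2, 0).
v_3 = A·v_2 = (2, 2).

v_3 = (2, 2)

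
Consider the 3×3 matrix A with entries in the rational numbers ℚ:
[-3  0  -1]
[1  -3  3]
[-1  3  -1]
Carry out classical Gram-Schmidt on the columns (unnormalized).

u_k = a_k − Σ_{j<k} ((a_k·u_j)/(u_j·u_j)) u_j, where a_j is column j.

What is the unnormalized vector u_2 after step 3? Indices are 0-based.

u_2 = (0, 1, 1)

Step 1: u_0 = a_0 = (-3, 1, -1).
Step 2: u_1 = a_1 − (-6/11)·u_0 = (-18/11, -27/11, 27/11).
Step 3: u_2 = a_2 − (7/11)·u_0 − (-5/9)·u_1 = (0, 1, 1).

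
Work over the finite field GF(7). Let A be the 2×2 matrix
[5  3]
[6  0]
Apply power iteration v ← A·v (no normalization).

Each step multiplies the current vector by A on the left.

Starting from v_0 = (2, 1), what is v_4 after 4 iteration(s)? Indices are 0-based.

v_4 = (4, 3)

v_0 = (2, 1).
v_1 = A·v_0 = (6, 5).
v_2 = A·v_1 = (3, 1).
v_3 = A·v_2 = (4, 4).
v_4 = A·v_3 = (4, 3).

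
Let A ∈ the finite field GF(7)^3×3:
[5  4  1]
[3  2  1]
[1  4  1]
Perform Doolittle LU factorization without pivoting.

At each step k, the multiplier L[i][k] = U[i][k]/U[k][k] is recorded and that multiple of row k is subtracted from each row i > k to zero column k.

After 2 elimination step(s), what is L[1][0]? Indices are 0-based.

L[1][0] = 2

[col 0] pivot 5
  R1 -= 2*R0 → (0, 1, 6)  (L[1][0] := 2)
  R2 -= 3*R0 → (0, 6, 5)  (L[2][0] := 3)
[col 1] pivot 1
  R2 -= 6*R1 → (0, 0, 4)  (L[2][1] := 6)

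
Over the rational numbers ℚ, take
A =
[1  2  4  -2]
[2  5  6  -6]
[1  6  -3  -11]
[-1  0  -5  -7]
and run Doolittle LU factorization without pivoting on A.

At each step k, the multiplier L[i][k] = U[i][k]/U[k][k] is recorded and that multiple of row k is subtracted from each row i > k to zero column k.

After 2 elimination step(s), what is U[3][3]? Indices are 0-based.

Step 1: pivot at (0,0) is 1.
  row1 ← row1 − (2)·row0  ⇒  L[1][0]=2, U row1=(0, 1, -2, -2)
  row2 ← row2 − (1)·row0  ⇒  L[2][0]=1, U row2=(0, 4, -7, -9)
  row3 ← row3 − (-1)·row0  ⇒  L[3][0]=-1, U row3=(0, 2, -1, -9)
Step 2: pivot at (1,1) is 1.
  row2 ← row2 − (4)·row1  ⇒  L[2][1]=4, U row2=(0, 0, 1, -1)
  row3 ← row3 − (2)·row1  ⇒  L[3][1]=2, U row3=(0, 0, 3, -5)

U[3][3] = -5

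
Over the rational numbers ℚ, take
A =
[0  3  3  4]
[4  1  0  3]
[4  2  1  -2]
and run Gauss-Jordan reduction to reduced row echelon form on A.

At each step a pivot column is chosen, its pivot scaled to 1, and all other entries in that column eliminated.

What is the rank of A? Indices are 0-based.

rank = 3

[1] R0 <-> R1
[1] R0 /= 4  ⇒  (1, 1/4, 0, 3/4)
     R2 -= 4·R0  ⇒  (0, 1, 1, -5)
[2] R1 /= 3  ⇒  (0, 1, 1, 4/3)
     R0 -= 1/4·R1  ⇒  (1, 0, -1/4, 5/12)
     R2 -= 1·R1  ⇒  (0, 0, 0, -19/3)
column 2 empty below row 2
[3] R2 /= -19/3  ⇒  (0, 0, 0, 1)
     R0 -= 5/12·R2  ⇒  (1, 0, -1/4, 0)
     R1 -= 4/3·R2  ⇒  (0, 1, 1, 0)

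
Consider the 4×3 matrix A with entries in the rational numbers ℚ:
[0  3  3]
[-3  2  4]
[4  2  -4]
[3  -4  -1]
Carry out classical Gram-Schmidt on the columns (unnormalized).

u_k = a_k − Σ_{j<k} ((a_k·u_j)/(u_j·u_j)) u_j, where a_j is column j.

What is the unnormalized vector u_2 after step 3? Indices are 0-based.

u_2 = (1335/511, 1145/1022, -390/511, 2185/1022)

Step 1: u_0 = a_0 = (0, -3, 4, 3).
Step 2: u_1 = a_1 − (-5/17)·u_0 = (3, 19/17, 54/17, -53/17).
Step 3: u_2 = a_2 − (-31/34)·u_0 − (66/511)·u_1 = (1335/511, 1145/1022, -390/511, 2185/1022).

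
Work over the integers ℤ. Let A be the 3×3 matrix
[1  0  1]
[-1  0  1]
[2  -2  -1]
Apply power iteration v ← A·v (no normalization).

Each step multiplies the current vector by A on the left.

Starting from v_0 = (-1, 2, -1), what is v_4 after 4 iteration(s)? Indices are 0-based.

v_0 = (-1, 2, -1).
v_1 = A·v_0 = (-2, 0, -5).
v_2 = A·v_1 = (-7, -3, 1).
v_3 = A·v_2 = (-6, 8, -9).
v_4 = A·v_3 = (-15, -3, -19).

v_4 = (-15, -3, -19)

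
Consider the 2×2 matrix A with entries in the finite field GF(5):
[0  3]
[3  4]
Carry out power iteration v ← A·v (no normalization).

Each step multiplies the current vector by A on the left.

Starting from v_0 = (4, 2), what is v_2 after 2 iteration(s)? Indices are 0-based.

v_2 = (0, 3)

v_0 = (4, 2).
v_1 = A·v_0 = (1, 0).
v_2 = A·v_1 = (0, 3).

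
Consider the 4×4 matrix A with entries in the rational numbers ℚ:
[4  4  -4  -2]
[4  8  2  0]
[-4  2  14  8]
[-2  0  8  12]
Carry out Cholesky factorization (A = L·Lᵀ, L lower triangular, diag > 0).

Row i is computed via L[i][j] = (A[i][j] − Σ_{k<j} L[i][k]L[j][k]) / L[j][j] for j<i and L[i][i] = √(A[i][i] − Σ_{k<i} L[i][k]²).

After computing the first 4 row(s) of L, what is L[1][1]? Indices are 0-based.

Step 1: L[0][0] = √(4) = 2.
  L[1][0] = (4) / L[0][0] = 2.
Step 2: L[1][1] = √(4) = 2.
  L[2][0] = (-4) / L[0][0] = -2.
  L[2][1] = (6) / L[1][1] = 3.
Step 3: L[2][2] = √(1) = 1.
  L[3][0] = (-2) / L[0][0] = -1.
  L[3][1] = (2) / L[1][1] = 1.
  L[3][2] = (3) / L[2][2] = 3.
Step 4: L[3][3] = √(1) = 1.

L[1][1] = 2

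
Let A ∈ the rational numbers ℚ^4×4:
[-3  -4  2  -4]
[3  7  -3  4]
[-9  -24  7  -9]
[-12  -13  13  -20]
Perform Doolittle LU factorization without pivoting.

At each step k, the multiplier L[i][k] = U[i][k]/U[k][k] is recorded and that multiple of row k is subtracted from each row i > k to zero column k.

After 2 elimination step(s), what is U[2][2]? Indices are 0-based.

Step 1: pivot at (0,0) is -3.
  row1 ← row1 − (-1)·row0  ⇒  L[1][0]=-1, U row1=(0, 3, -1, 0)
  row2 ← row2 − (3)·row0  ⇒  L[2][0]=3, U row2=(0, -12, 1, 3)
  row3 ← row3 − (4)·row0  ⇒  L[3][0]=4, U row3=(0, 3, 5, -4)
Step 2: pivot at (1,1) is 3.
  row2 ← row2 − (-4)·row1  ⇒  L[2][1]=-4, U row2=(0, 0, -3, 3)
  row3 ← row3 − (1)·row1  ⇒  L[3][1]=1, U row3=(0, 0, 6, -4)

U[2][2] = -3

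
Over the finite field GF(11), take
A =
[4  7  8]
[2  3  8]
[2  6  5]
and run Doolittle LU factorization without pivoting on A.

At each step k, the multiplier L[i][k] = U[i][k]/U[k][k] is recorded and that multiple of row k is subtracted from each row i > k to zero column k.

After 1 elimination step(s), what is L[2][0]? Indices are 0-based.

[col 0] pivot 4
  R1 -= 6*R0 → (0, 5, 4)  (L[1][0] := 6)
  R2 -= 6*R0 → (0, 8, 1)  (L[2][0] := 6)

L[2][0] = 6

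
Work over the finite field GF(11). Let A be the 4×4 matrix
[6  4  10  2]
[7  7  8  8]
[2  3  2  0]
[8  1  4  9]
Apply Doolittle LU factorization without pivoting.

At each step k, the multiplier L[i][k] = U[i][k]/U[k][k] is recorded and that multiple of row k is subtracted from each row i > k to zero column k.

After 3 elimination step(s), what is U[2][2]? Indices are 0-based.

U[2][2] = 6

[col 0] pivot 6
  R1 -= 3*R0 → (0, 6, 0, 2)  (L[1][0] := 3)
  R2 -= 4*R0 → (0, 9, 6, 3)  (L[2][0] := 4)
  R3 -= 5*R0 → (0, 3, 9, 10)  (L[3][0] := 5)
[col 1] pivot 6
  R2 -= 7*R1 → (0, 0, 6, 0)  (L[2][1] := 7)
  R3 -= 6*R1 → (0, 0, 9, 9)  (L[3][1] := 6)
[col 2] pivot 6
  R3 -= 7*R2 → (0, 0, 0, 9)  (L[3][2] := 7)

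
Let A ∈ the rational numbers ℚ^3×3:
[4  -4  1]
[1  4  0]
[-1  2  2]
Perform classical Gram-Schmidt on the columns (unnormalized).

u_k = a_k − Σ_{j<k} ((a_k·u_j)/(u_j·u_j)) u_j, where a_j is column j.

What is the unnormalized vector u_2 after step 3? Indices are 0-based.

Step 1: u_0 = a_0 = (4, 1, -1).
Step 2: u_1 = a_1 − (-7/9)·u_0 = (-8/9, 43/9, 11/9).
Step 3: u_2 = a_2 − (1/9)·u_0 − (7/113)·u_1 = (69/113, -46/113, 230/113).

u_2 = (69/113, -46/113, 230/113)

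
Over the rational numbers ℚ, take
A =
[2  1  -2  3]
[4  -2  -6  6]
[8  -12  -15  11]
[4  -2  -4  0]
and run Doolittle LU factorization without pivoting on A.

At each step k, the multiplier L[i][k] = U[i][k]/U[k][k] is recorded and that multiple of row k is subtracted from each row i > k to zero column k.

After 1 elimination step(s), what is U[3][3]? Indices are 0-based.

U[3][3] = -6

k=0: U[0][0]=2
  eliminate (1,0): mult=2, new row 1: (0, -4, -2, 0); set L[1][0]=2
  eliminate (2,0): mult=4, new row 2: (0, -16, -7, -1); set L[2][0]=4
  eliminate (3,0): mult=2, new row 3: (0, -4, 0, -6); set L[3][0]=2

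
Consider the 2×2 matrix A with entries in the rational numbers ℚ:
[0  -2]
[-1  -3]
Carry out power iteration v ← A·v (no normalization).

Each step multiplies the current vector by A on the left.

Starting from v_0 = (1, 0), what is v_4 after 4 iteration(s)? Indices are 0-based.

v_4 = (22, 39)

v_0 = (1, 0).
v_1 = A·v_0 = (0, -1).
v_2 = A·v_1 = (2, 3).
v_3 = A·v_2 = (-6, -11).
v_4 = A·v_3 = (22, 39).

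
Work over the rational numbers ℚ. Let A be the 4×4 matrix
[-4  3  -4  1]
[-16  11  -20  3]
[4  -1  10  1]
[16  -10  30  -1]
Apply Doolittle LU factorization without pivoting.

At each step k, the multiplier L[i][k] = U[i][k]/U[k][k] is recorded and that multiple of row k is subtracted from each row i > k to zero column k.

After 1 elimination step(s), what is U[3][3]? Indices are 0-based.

U[3][3] = 3

Step 1: pivot at (0,0) is -4.
  row1 ← row1 − (4)·row0  ⇒  L[1][0]=4, U row1=(0, -1, -4, -1)
  row2 ← row2 − (-1)·row0  ⇒  L[2][0]=-1, U row2=(0, 2, 6, 2)
  row3 ← row3 − (-4)·row0  ⇒  L[3][0]=-4, U row3=(0, 2, 14, 3)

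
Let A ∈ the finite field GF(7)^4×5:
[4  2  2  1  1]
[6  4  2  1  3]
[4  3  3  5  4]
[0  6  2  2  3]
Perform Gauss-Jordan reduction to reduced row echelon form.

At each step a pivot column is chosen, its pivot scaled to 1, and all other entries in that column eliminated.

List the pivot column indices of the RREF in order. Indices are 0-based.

step 1: normalize row 0 (÷4) = (1, 4, 4, 2, 2)
  row 1: subtract 6×row0 = (0, 1, 6, 3, 5)
  row 2: subtract 4×row0 = (0, 1, 1, 4, 3)
step 2: normalize row 1 (÷1) = (0, 1, 6, 3, 5)
  row 0: subtract 4×row1 = (1, 0, 1, 4, 3)
  row 2: subtract 1×row1 = (0, 0, 2, 1, 5)
  row 3: subtract 6×row1 = (0, 0, 1, 5, 1)
step 3: normalize row 2 (÷2) = (0, 0, 1, 4, 6)
  row 0: subtract 1×row2 = (1, 0, 0, 0, 4)
  row 1: subtract 6×row2 = (0, 1, 0, 0, 4)
  row 3: subtract 1×row2 = (0, 0, 0, 1, 2)
step 4: normalize row 3 (÷1) = (0, 0, 0, 1, 2)
  row 2: subtract 4×row3 = (0, 0, 1, 0, 5)

pivot columns: 0, 1, 2, 3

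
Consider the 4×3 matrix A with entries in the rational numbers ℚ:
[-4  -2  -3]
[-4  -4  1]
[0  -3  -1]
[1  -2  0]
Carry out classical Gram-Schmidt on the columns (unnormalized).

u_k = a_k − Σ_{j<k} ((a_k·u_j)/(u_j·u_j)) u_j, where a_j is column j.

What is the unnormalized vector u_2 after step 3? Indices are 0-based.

u_2 = (-111/55, 107/55, -58/55, -16/55)

Step 1: u_0 = a_0 = (-4, -4, 0, 1).
Step 2: u_1 = a_1 − (2/3)·u_0 = (2/3, -4/3, -3, -8/3).
Step 3: u_2 = a_2 − (8/33)·u_0 − (-1/55)·u_1 = (-111/55, 107/55, -58/55, -16/55).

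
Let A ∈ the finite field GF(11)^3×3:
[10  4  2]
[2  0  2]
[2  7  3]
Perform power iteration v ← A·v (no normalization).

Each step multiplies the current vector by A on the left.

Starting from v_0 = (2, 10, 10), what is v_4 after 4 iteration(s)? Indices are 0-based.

v_4 = (5, 6, 7)

v_0 = (2, 10, 10).
v_1 = A·v_0 = (3, 2, 5).
v_2 = A·v_1 = (4, 5, 2).
v_3 = A·v_2 = (9, 1, 5).
v_4 = A·v_3 = (5, 6, 7).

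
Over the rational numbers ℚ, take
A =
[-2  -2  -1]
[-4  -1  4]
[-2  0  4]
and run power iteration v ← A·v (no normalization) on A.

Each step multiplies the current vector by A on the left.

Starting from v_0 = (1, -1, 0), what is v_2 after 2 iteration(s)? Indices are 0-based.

v_0 = (1, -1, 0).
v_1 = A·v_0 = (0, -3, -2).
v_2 = A·v_1 = (8, -5, -8).

v_2 = (8, -5, -8)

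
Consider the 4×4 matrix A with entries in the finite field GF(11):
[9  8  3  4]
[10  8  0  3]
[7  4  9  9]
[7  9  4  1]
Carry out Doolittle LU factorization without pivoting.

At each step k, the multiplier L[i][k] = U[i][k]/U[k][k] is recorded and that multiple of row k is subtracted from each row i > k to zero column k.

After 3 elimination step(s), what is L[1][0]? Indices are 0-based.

L[1][0] = 6

[col 0] pivot 9
  R1 -= 6*R0 → (0, 4, 4, 1)  (L[1][0] := 6)
  R2 -= 2*R0 → (0, 10, 3, 1)  (L[2][0] := 2)
  R3 -= 2*R0 → (0, 4, 9, 4)  (L[3][0] := 2)
[col 1] pivot 4
  R2 -= 8*R1 → (0, 0, 4, 4)  (L[2][1] := 8)
  R3 -= 1*R1 → (0, 0, 5, 3)  (L[3][1] := 1)
[col 2] pivot 4
  R3 -= 4*R2 → (0, 0, 0, 9)  (L[3][2] := 4)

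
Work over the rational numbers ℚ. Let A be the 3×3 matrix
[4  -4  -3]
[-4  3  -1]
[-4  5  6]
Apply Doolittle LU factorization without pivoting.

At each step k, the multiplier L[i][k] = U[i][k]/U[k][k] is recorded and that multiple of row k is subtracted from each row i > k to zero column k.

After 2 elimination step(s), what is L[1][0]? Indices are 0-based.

L[1][0] = -1

[col 0] pivot 4
  R1 -= -1*R0 → (0, -1, -4)  (L[1][0] := -1)
  R2 -= -1*R0 → (0, 1, 3)  (L[2][0] := -1)
[col 1] pivot -1
  R2 -= -1*R1 → (0, 0, -1)  (L[2][1] := -1)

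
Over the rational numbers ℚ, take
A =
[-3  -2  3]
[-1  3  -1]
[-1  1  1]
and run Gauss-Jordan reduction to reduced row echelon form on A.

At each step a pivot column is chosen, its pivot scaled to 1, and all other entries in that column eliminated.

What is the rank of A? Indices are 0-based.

rank = 3

[1] R0 /= -3  ⇒  (1, 2/3, -1)
     R1 -= -1·R0  ⇒  (0, 11/3, -2)
     R2 -= -1·R0  ⇒  (0, 5/3, 0)
[2] R1 /= 11/3  ⇒  (0, 1, -6/11)
     R0 -= 2/3·R1  ⇒  (1, 0, -7/11)
     R2 -= 5/3·R1  ⇒  (0, 0, 10/11)
[3] R2 /= 10/11  ⇒  (0, 0, 1)
     R0 -= -7/11·R2  ⇒  (1, 0, 0)
     R1 -= -6/11·R2  ⇒  (0, 1, 0)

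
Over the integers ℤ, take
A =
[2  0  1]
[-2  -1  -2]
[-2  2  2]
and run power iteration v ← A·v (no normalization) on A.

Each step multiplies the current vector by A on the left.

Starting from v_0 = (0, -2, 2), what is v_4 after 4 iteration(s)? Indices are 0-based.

v_0 = (0, -2, 2).
v_1 = A·v_0 = (2, -2, 0).
v_2 = A·v_1 = (4, -2, -8).
v_3 = A·v_2 = (0, 10, -28).
v_4 = A·v_3 = (-28, 46, -36).

v_4 = (-28, 46, -36)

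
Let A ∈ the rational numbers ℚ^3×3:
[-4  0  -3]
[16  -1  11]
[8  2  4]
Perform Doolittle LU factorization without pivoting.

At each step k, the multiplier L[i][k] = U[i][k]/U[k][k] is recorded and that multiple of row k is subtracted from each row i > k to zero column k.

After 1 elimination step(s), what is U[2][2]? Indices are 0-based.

[col 0] pivot -4
  R1 -= -4*R0 → (0, -1, -1)  (L[1][0] := -4)
  R2 -= -2*R0 → (0, 2, -2)  (L[2][0] := -2)

U[2][2] = -2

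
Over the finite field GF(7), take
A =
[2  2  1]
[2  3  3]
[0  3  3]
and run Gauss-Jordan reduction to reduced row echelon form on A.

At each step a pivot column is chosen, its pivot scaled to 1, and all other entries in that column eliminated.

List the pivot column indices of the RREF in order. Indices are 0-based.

[1] R0 /= 2  ⇒  (1, 1, 4)
     R1 -= 2·R0  ⇒  (0, 1, 2)
[2] R1 /= 1  ⇒  (0, 1, 2)
     R0 -= 1·R1  ⇒  (1, 0, 2)
     R2 -= 3·R1  ⇒  (0, 0, 4)
[3] R2 /= 4  ⇒  (0, 0, 1)
     R0 -= 2·R2  ⇒  (1, 0, 0)
     R1 -= 2·R2  ⇒  (0, 1, 0)

pivot columns: 0, 1, 2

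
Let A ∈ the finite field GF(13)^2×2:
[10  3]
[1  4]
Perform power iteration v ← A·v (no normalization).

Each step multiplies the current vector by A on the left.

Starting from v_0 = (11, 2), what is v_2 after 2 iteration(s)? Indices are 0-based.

v_0 = (11, 2).
v_1 = A·v_0 = (12, 6).
v_2 = A·v_1 = (8, 10).

v_2 = (8, 10)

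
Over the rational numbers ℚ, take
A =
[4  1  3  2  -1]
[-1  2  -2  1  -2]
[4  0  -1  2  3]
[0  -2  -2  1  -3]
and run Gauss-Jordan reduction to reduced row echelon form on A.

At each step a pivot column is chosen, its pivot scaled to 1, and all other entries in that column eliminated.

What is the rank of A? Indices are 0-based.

step 1: normalize row 0 (÷4) = (1, 1/4, 3/4, 1/2, -1/4)
  row 1: subtract -1×row0 = (0, 9/4, -5/4, 3/2, -9/4)
  row 2: subtract 4×row0 = (0, -1, -4, 0, 4)
step 2: normalize row 1 (÷9/4) = (0, 1, -5/9, 2/3, -1)
  row 0: subtract 1/4×row1 = (1, 0, 8/9, 1/3, 0)
  row 2: subtract -1×row1 = (0, 0, -41/9, 2/3, 3)
  row 3: subtract -2×row1 = (0, 0, -28/9, 7/3, -5)
step 3: normalize row 2 (÷-41/9) = (0, 0, 1, -6/41, -27/41)
  row 0: subtract 8/9×row2 = (1, 0, 0, 19/41, 24/41)
  row 1: subtract -5/9×row2 = (0, 1, 0, 24/41, -56/41)
  row 3: subtract -28/9×row2 = (0, 0, 0, 77/41, -289/41)
step 4: normalize row 3 (÷77/41) = (0, 0, 0, 1, -289/77)
  row 0: subtract 19/41×row3 = (1, 0, 0, 0, 179/77)
  row 1: subtract 24/41×row3 = (0, 1, 0, 0, 64/77)
  row 2: subtract -6/41×row3 = (0, 0, 1, 0, -93/77)

rank = 4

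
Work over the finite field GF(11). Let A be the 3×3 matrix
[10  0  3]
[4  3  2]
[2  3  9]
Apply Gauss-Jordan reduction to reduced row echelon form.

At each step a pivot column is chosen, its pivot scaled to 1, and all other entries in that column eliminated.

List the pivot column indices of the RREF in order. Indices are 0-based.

step 1: normalize row 0 (÷10) = (1, 0, 8)
  row 1: subtract 4×row0 = (0, 3, 3)
  row 2: subtract 2×row0 = (0, 3, 4)
step 2: normalize row 1 (÷3) = (0, 1, 1)
  row 2: subtract 3×row1 = (0, 0, 1)
step 3: normalize row 2 (÷1) = (0, 0, 1)
  row 0: subtract 8×row2 = (1, 0, 0)
  row 1: subtract 1×row2 = (0, 1, 0)

pivot columns: 0, 1, 2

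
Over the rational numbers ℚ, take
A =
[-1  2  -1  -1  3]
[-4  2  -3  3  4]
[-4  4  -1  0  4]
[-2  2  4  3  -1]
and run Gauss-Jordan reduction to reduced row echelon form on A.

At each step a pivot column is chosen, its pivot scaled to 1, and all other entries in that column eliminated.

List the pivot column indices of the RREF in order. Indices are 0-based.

[1] R0 /= -1  ⇒  (1, -2, 1, 1, -3)
     R1 -= -4·R0  ⇒  (0, -6, 1, 7, -8)
     R2 -= -4·R0  ⇒  (0, -4, 3, 4, -8)
     R3 -= -2·R0  ⇒  (0, -2, 6, 5, -7)
[2] R1 /= -6  ⇒  (0, 1, -1/6, -7/6, 4/3)
     R0 -= -2·R1  ⇒  (1, 0, 2/3, -4/3, -1/3)
     R2 -= -4·R1  ⇒  (0, 0, 7/3, -2/3, -8/3)
     R3 -= -2·R1  ⇒  (0, 0, 17/3, 8/3, -13/3)
[3] R2 /= 7/3  ⇒  (0, 0, 1, -2/7, -8/7)
     R0 -= 2/3·R2  ⇒  (1, 0, 0, -8/7, 3/7)
     R1 -= -1/6·R2  ⇒  (0, 1, 0, -17/14, 8/7)
     R3 -= 17/3·R2  ⇒  (0, 0, 0, 30/7, 15/7)
[4] R3 /= 30/7  ⇒  (0, 0, 0, 1, 1/2)
     R0 -= -8/7·R3  ⇒  (1, 0, 0, 0, 1)
     R1 -= -17/14·R3  ⇒  (0, 1, 0, 0, 7/4)
     R2 -= -2/7·R3  ⇒  (0, 0, 1, 0, -1)

pivot columns: 0, 1, 2, 3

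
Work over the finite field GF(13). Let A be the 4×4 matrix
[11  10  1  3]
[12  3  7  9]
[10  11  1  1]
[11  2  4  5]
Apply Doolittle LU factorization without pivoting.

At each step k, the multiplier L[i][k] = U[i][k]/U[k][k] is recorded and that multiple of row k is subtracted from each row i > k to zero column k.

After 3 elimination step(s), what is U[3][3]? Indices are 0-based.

U[3][3] = 4

Step 1: pivot at (0,0) is 11.
  row1 ← row1 − (7)·row0  ⇒  L[1][0]=7, U row1=(0, 11, 0, 1)
  row2 ← row2 − (8)·row0  ⇒  L[2][0]=8, U row2=(0, 9, 6, 3)
  row3 ← row3 − (1)·row0  ⇒  L[3][0]=1, U row3=(0, 5, 3, 2)
Step 2: pivot at (1,1) is 11.
  row2 ← row2 − (2)·row1  ⇒  L[2][1]=2, U row2=(0, 0, 6, 1)
  row3 ← row3 − (4)·row1  ⇒  L[3][1]=4, U row3=(0, 0, 3, 11)
Step 3: pivot at (2,2) is 6.
  row3 ← row3 − (7)·row2  ⇒  L[3][2]=7, U row3=(0, 0, 0, 4)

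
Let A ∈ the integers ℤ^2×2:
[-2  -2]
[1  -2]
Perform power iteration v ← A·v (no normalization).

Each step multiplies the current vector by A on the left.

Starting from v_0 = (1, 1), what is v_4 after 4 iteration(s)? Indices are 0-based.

v_0 = (1, 1).
v_1 = A·v_0 = (-4, -1).
v_2 = A·v_1 = (10, -2).
v_3 = A·v_2 = (-16, 14).
v_4 = A·v_3 = (4, -44).

v_4 = (4, -44)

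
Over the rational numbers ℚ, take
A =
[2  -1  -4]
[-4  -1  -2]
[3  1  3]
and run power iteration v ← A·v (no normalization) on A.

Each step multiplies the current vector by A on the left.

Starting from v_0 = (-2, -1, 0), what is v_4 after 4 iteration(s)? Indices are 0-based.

v_0 = (-2, -1, 0).
v_1 = A·v_0 = (-3, 9, -7).
v_2 = A·v_1 = (13, 17, -21).
v_3 = A·v_2 = (93, -27, -7).
v_4 = A·v_3 = (241, -331, 231).

v_4 = (241, -331, 231)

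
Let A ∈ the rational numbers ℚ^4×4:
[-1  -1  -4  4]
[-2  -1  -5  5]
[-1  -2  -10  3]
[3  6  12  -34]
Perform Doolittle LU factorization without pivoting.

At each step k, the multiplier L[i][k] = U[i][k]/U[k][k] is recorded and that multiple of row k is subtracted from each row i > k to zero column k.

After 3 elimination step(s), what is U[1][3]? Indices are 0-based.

U[1][3] = -3

[col 0] pivot -1
  R1 -= 2*R0 → (0, 1, 3, -3)  (L[1][0] := 2)
  R2 -= 1*R0 → (0, -1, -6, -1)  (L[2][0] := 1)
  R3 -= -3*R0 → (0, 3, 0, -22)  (L[3][0] := -3)
[col 1] pivot 1
  R2 -= -1*R1 → (0, 0, -3, -4)  (L[2][1] := -1)
  R3 -= 3*R1 → (0, 0, -9, -13)  (L[3][1] := 3)
[col 2] pivot -3
  R3 -= 3*R2 → (0, 0, 0, -1)  (L[3][2] := 3)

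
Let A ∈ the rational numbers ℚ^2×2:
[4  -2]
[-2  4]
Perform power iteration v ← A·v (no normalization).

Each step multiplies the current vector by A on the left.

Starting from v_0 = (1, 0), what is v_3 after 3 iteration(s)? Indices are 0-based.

v_3 = (112, -104)

v_0 = (1, 0).
v_1 = A·v_0 = (4, -2).
v_2 = A·v_1 = (20, -16).
v_3 = A·v_2 = (112, -104).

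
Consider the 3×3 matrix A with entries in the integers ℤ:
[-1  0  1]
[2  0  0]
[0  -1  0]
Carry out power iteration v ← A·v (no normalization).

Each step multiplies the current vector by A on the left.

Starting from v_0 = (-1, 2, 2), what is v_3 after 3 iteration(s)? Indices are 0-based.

v_3 = (7, -10, -6)

v_0 = (-1, 2, 2).
v_1 = A·v_0 = (3, -2, -2).
v_2 = A·v_1 = (-5, 6, 2).
v_3 = A·v_2 = (7, -10, -6).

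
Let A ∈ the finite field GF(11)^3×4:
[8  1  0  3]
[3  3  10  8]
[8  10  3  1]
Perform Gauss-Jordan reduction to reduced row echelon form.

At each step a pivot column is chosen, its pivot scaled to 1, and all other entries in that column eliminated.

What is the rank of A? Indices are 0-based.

pivot(0,0)=8: scale R0 → (1, 7, 0, 10)
  clear (1,0): R1 −= (3)R0 → (0, 4, 10, 0)
  clear (2,0): R2 −= (8)R0 → (0, 9, 3, 9)
pivot(1,1)=4: scale R1 → (0, 1, 8, 0)
  clear (0,1): R0 −= (7)R1 → (1, 0, 10, 10)
  clear (2,1): R2 −= (9)R1 → (0, 0, 8, 9)
pivot(2,2)=8: scale R2 → (0, 0, 1, 8)
  clear (0,2): R0 −= (10)R2 → (1, 0, 0, 7)
  clear (1,2): R1 −= (8)R2 → (0, 1, 0, 2)

rank = 3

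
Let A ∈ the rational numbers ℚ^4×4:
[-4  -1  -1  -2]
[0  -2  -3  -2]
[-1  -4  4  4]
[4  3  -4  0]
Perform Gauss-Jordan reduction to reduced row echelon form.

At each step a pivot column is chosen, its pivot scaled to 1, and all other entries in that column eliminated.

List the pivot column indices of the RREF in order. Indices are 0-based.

pivot columns: 0, 1, 2, 3

[1] R0 /= -4  ⇒  (1, 1/4, 1/4, 1/2)
     R2 -= -1·R0  ⇒  (0, -15/4, 17/4, 9/2)
     R3 -= 4·R0  ⇒  (0, 2, -5, -2)
[2] R1 /= -2  ⇒  (0, 1, 3/2, 1)
     R0 -= 1/4·R1  ⇒  (1, 0, -1/8, 1/4)
     R2 -= -15/4·R1  ⇒  (0, 0, 79/8, 33/4)
     R3 -= 2·R1  ⇒  (0, 0, -8, -4)
[3] R2 /= 79/8  ⇒  (0, 0, 1, 66/79)
     R0 -= -1/8·R2  ⇒  (1, 0, 0, 28/79)
     R1 -= 3/2·R2  ⇒  (0, 1, 0, -20/79)
     R3 -= -8·R2  ⇒  (0, 0, 0, 212/79)
[4] R3 /= 212/79  ⇒  (0, 0, 0, 1)
     R0 -= 28/79·R3  ⇒  (1, 0, 0, 0)
     R1 -= -20/79·R3  ⇒  (0, 1, 0, 0)
     R2 -= 66/79·R3  ⇒  (0, 0, 1, 0)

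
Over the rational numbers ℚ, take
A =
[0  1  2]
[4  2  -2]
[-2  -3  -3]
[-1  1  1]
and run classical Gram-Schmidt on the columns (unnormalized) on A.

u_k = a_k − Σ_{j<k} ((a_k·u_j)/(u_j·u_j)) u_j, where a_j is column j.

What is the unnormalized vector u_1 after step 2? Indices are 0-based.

u_1 = (1, -10/21, -37/21, 34/21)

Step 1: u_0 = a_0 = (0, 4, -2, -1).
Step 2: u_1 = a_1 − (13/21)·u_0 = (1, -10/21, -37/21, 34/21).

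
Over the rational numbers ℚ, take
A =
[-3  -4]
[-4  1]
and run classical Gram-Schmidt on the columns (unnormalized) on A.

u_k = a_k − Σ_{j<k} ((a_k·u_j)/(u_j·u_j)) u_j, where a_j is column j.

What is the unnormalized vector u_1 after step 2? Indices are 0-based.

Step 1: u_0 = a_0 = (-3, -4).
Step 2: u_1 = a_1 − (8/25)·u_0 = (-76/25, 57/25).

u_1 = (-76/25, 57/25)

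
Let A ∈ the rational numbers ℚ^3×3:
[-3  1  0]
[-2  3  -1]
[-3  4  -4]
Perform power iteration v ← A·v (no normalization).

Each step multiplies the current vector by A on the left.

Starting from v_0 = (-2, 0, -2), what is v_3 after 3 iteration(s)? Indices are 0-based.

v_3 = (28, 50, 204)

v_0 = (-2, 0, -2).
v_1 = A·v_0 = (6, 6, 14).
v_2 = A·v_1 = (-12, -8, -50).
v_3 = A·v_2 = (28, 50, 204).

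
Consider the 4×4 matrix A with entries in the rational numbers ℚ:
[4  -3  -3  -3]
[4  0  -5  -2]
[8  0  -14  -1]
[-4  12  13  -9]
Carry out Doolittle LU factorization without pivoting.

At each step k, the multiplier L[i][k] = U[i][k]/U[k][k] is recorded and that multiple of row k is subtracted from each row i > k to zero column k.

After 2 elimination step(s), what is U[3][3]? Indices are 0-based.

U[3][3] = -15

Step 1: pivot at (0,0) is 4.
  row1 ← row1 − (1)·row0  ⇒  L[1][0]=1, U row1=(0, 3, -2, 1)
  row2 ← row2 − (2)·row0  ⇒  L[2][0]=2, U row2=(0, 6, -8, 5)
  row3 ← row3 − (-1)·row0  ⇒  L[3][0]=-1, U row3=(0, 9, 10, -12)
Step 2: pivot at (1,1) is 3.
  row2 ← row2 − (2)·row1  ⇒  L[2][1]=2, U row2=(0, 0, -4, 3)
  row3 ← row3 − (3)·row1  ⇒  L[3][1]=3, U row3=(0, 0, 16, -15)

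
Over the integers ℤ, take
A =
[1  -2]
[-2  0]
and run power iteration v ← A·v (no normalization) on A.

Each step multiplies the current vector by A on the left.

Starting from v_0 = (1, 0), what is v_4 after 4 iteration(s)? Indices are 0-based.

v_4 = (29, -18)

v_0 = (1, 0).
v_1 = A·v_0 = (1, -2).
v_2 = A·v_1 = (5, -2).
v_3 = A·v_2 = (9, -10).
v_4 = A·v_3 = (29, -18).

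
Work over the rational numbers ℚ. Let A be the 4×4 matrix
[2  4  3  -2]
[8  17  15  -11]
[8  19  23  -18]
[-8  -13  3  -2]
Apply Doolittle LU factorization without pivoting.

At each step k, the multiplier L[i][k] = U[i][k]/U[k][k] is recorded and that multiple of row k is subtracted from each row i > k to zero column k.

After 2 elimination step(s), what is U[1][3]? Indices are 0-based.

U[1][3] = -3

k=0: U[0][0]=2
  eliminate (1,0): mult=4, new row 1: (0, 1, 3, -3); set L[1][0]=4
  eliminate (2,0): mult=4, new row 2: (0, 3, 11, -10); set L[2][0]=4
  eliminate (3,0): mult=-4, new row 3: (0, 3, 15, -10); set L[3][0]=-4
k=1: U[1][1]=1
  eliminate (2,1): mult=3, new row 2: (0, 0, 2, -1); set L[2][1]=3
  eliminate (3,1): mult=3, new row 3: (0, 0, 6, -1); set L[3][1]=3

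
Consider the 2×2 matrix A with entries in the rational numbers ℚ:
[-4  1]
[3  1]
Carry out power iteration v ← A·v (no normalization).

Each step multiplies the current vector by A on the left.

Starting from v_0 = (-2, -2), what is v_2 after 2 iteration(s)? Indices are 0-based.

v_2 = (-32, 10)

v_0 = (-2, -2).
v_1 = A·v_0 = (6, -8).
v_2 = A·v_1 = (-32, 10).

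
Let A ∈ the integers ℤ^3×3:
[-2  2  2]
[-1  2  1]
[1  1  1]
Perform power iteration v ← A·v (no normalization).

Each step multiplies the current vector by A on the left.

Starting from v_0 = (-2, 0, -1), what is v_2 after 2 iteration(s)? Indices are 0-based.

v_0 = (-2, 0, -1).
v_1 = A·v_0 = (2, 1, -3).
v_2 = A·v_1 = (-8, -3, 0).

v_2 = (-8, -3, 0)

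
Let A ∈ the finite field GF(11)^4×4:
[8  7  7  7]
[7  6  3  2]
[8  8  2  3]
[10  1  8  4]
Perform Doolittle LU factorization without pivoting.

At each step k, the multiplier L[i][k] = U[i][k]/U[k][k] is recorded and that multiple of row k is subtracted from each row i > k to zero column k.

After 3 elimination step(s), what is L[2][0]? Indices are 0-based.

k=0: U[0][0]=8
  eliminate (1,0): mult=5, new row 1: (0, 4, 1, 0); set L[1][0]=5
  eliminate (2,0): mult=1, new row 2: (0, 1, 6, 7); set L[2][0]=1
  eliminate (3,0): mult=4, new row 3: (0, 6, 2, 9); set L[3][0]=4
k=1: U[1][1]=4
  eliminate (2,1): mult=3, new row 2: (0, 0, 3, 7); set L[2][1]=3
  eliminate (3,1): mult=7, new row 3: (0, 0, 6, 9); set L[3][1]=7
k=2: U[2][2]=3
  eliminate (3,2): mult=2, new row 3: (0, 0, 0, 6); set L[3][2]=2

L[2][0] = 1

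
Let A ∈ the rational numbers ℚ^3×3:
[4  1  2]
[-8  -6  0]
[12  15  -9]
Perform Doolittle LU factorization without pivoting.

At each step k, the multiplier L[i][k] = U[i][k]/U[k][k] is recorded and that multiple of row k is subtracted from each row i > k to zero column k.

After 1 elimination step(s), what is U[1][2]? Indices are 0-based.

U[1][2] = 4

[col 0] pivot 4
  R1 -= -2*R0 → (0, -4, 4)  (L[1][0] := -2)
  R2 -= 3*R0 → (0, 12, -15)  (L[2][0] := 3)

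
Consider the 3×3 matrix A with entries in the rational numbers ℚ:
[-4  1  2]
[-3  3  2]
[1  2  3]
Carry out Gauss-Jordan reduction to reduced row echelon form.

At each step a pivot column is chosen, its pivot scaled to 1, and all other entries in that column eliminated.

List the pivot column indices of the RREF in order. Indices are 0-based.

pivot columns: 0, 1, 2

pivot(0,0)=-4: scale R0 → (1, -1/4, -1/2)
  clear (1,0): R1 −= (-3)R0 → (0, 9/4, 1/2)
  clear (2,0): R2 −= (1)R0 → (0, 9/4, 7/2)
pivot(1,1)=9/4: scale R1 → (0, 1, 2/9)
  clear (0,1): R0 −= (-1/4)R1 → (1, 0, -4/9)
  clear (2,1): R2 −= (9/4)R1 → (0, 0, 3)
pivot(2,2)=3: scale R2 → (0, 0, 1)
  clear (0,2): R0 −= (-4/9)R2 → (1, 0, 0)
  clear (1,2): R1 −= (2/9)R2 → (0, 1, 0)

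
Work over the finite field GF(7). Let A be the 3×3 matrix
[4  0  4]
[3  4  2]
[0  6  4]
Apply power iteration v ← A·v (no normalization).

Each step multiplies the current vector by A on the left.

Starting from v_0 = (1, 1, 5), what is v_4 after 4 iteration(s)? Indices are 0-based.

v_0 = (1, 1, 5).
v_1 = A·v_0 = (3, 3, 5).
v_2 = A·v_1 = (4, 3, 3).
v_3 = A·v_2 = (0, 2, 2).
v_4 = A·v_3 = (1, 5, 6).

v_4 = (1, 5, 6)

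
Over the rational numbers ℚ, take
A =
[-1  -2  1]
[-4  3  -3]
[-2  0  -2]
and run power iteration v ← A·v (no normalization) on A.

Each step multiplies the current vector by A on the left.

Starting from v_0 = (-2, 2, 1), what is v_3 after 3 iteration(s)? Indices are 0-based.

v_0 = (-2, 2, 1).
v_1 = A·v_0 = (-1, 11, 2).
v_2 = A·v_1 = (-19, 31, -2).
v_3 = A·v_2 = (-45, 175, 42).

v_3 = (-45, 175, 42)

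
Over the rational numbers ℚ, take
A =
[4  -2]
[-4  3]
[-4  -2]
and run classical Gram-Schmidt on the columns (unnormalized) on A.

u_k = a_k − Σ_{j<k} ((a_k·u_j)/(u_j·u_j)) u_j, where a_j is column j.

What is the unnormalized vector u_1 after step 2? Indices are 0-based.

u_1 = (-1, 2, -3)

Step 1: u_0 = a_0 = (4, -4, -4).
Step 2: u_1 = a_1 − (-1/4)·u_0 = (-1, 2, -3).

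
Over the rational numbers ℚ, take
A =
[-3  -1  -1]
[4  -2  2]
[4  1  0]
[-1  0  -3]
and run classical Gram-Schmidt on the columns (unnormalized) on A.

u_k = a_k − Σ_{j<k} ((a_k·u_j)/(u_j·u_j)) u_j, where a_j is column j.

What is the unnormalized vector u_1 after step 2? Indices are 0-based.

Step 1: u_0 = a_0 = (-3, 4, 4, -1).
Step 2: u_1 = a_1 − (-1/42)·u_0 = (-15/14, -40/21, 23/21, -1/42).

u_1 = (-15/14, -40/21, 23/21, -1/42)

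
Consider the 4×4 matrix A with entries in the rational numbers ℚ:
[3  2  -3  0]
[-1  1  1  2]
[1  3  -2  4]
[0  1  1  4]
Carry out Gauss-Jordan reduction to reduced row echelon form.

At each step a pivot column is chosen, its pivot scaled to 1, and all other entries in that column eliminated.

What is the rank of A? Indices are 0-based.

rank = 4

step 1: normalize row 0 (÷3) = (1, 2/3, -1, 0)
  row 1: subtract -1×row0 = (0, 5/3, 0, 2)
  row 2: subtract 1×row0 = (0, 7/3, -1, 4)
step 2: normalize row 1 (÷5/3) = (0, 1, 0, 6/5)
  row 0: subtract 2/3×row1 = (1, 0, -1, -4/5)
  row 2: subtract 7/3×row1 = (0, 0, -1, 6/5)
  row 3: subtract 1×row1 = (0, 0, 1, 14/5)
step 3: normalize row 2 (÷-1) = (0, 0, 1, -6/5)
  row 0: subtract -1×row2 = (1, 0, 0, -2)
  row 3: subtract 1×row2 = (0, 0, 0, 4)
step 4: normalize row 3 (÷4) = (0, 0, 0, 1)
  row 0: subtract -2×row3 = (1, 0, 0, 0)
  row 1: subtract 6/5×row3 = (0, 1, 0, 0)
  row 2: subtract -6/5×row3 = (0, 0, 1, 0)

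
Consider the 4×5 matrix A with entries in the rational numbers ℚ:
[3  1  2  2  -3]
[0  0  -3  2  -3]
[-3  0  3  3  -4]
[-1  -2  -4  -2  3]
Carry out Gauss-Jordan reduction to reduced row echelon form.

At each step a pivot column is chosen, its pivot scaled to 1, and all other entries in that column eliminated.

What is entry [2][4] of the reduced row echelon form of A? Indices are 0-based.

pivot(0,0)=3: scale R0 → (1, 1/3, 2/3, 2/3, -1)
  clear (2,0): R2 −= (-3)R0 → (0, 1, 5, 5, -7)
  clear (3,0): R3 −= (-1)R0 → (0, -5/3, -10/3, -4/3, 2)
pivot(1,1): swap R1↔R2
pivot(1,1)=1: scale R1 → (0, 1, 5, 5, -7)
  clear (0,1): R0 −= (1/3)R1 → (1, 0, -1, -1, 4/3)
  clear (3,1): R3 −= (-5/3)R1 → (0, 0, 5, 7, -29/3)
pivot(2,2)=-3: scale R2 → (0, 0, 1, -2/3, 1)
  clear (0,2): R0 −= (-1)R2 → (1, 0, 0, -5/3, 7/3)
  clear (1,2): R1 −= (5)R2 → (0, 1, 0, 25/3, -12)
  clear (3,2): R3 −= (5)R2 → (0, 0, 0, 31/3, -44/3)
pivot(3,3)=31/3: scale R3 → (0, 0, 0, 1, -44/31)
  clear (0,3): R0 −= (-5/3)R3 → (1, 0, 0, 0, -1/31)
  clear (1,3): R1 −= (25/3)R3 → (0, 1, 0, 0, -16/93)
  clear (2,3): R2 −= (-2/3)R3 → (0, 0, 1, 0, 5/93)

M[2][4] = 5/93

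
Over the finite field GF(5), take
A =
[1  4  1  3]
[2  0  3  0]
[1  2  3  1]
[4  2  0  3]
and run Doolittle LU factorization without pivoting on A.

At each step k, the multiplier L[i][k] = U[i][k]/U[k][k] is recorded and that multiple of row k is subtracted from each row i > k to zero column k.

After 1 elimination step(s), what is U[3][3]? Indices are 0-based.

U[3][3] = 1

k=0: U[0][0]=1
  eliminate (1,0): mult=2, new row 1: (0, 2, 1, 4); set L[1][0]=2
  eliminate (2,0): mult=1, new row 2: (0, 3, 2, 3); set L[2][0]=1
  eliminate (3,0): mult=4, new row 3: (0, 1, 1, 1); set L[3][0]=4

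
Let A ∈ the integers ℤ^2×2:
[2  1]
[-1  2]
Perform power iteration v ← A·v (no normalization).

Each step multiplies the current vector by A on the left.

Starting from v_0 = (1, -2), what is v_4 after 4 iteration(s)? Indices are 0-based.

v_0 = (1, -2).
v_1 = A·v_0 = (0, -5).
v_2 = A·v_1 = (-5, -10).
v_3 = A·v_2 = (-20, -15).
v_4 = A·v_3 = (-55, -10).

v_4 = (-55, -10)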